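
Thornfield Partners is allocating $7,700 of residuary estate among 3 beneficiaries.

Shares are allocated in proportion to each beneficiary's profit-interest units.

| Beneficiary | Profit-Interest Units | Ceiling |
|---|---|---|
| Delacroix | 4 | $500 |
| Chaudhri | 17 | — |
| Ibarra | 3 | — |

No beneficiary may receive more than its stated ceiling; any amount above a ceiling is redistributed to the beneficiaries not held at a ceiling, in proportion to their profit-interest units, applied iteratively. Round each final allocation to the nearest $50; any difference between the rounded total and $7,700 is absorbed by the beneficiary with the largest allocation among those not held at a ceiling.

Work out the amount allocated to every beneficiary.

Delacroix: $500; Chaudhri: $6,100; Ibarra: $1,100

Total profit-interest units = 24.
Unconstrained shares: Delacroix 1,283.33; Chaudhri 5,454.17; Ibarra 962.50.
Capped: Delacroix ($500); remaining pool $7,200 reallocated over remaining profit-interest units 20.
Redistributed shares: Chaudhri 6,120.00 → $6,100; Ibarra 1,080.00 → $1,100.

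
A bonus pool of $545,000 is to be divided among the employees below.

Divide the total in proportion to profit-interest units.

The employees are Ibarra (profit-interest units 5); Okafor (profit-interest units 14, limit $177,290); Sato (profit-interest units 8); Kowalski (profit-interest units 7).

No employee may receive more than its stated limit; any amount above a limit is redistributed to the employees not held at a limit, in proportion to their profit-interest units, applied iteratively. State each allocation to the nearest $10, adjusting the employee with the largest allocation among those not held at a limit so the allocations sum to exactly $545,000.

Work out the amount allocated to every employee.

Ibarra: $91,930; Okafor: $177,290; Sato: $147,080; Kowalski: $128,700

Total profit-interest units = 34.
Unconstrained shares: Ibarra 80,147.06; Okafor 224,411.76; Sato 128,235.29; Kowalski 112,205.88.
Held at cap: Okafor ($177,290); remaining pool $367,710 reallocated over remaining profit-interest units 20.
Redistributed shares: Ibarra 91,927.50 → $91,930; Sato 147,084.00 → $147,080; Kowalski 128,698.50 → $128,700.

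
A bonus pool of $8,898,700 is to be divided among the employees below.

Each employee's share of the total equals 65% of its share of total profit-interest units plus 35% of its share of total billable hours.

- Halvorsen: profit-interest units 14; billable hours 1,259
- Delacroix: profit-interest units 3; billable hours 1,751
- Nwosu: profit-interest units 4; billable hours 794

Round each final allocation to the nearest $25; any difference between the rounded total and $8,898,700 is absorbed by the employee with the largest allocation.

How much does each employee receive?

Profit-interest units total 21; billable hours total 3,804.
Composite weights (65% profit-interest units + 35% billable hours): Halvorsen 0.5492; Delacroix 0.2540; Nwosu 0.1969.
Pro-rata amounts: Halvorsen 4,886,916.20; Delacroix 2,259,948.31; Nwosu 1,751,835.48.
At nearest $25: Halvorsen $4,886,925; Delacroix $2,259,950; Nwosu $1,751,825. Sum = $8,898,700.
Rounded total matches; no reconciliation needed.

Halvorsen: $4,886,925; Delacroix: $2,259,950; Nwosu: $1,751,825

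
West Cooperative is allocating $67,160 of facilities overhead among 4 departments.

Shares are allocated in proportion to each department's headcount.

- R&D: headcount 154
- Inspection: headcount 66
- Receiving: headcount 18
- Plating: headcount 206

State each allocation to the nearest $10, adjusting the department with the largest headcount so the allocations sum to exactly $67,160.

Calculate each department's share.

R&D: $23,290 · Inspection: $9,980 · Receiving: $2,720 · Plating: $31,170

Combined headcount = 444.
Unrounded shares: R&D 154/444 × $67,160 = 23,294.23; Inspection 66/444 × $67,160 = 9,983.24; Receiving 18/444 × $67,160 = 2,722.70; Plating 206/444 × $67,160 = 31,159.82.
At nearest $10: R&D $23,290; Inspection $9,980; Receiving $2,720; Plating $31,160. Sum = $67,150.
Difference $67,160 − $67,150 = +$10 applied to largest headcount (Plating): Plating becomes $31,170.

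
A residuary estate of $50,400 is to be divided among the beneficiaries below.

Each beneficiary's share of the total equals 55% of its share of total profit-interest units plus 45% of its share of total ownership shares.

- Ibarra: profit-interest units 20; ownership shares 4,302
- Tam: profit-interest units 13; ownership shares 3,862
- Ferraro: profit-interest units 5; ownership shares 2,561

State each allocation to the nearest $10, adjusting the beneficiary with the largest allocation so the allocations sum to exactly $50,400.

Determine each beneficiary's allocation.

Ibarra: $23,690 · Tam: $17,650 · Ferraro: $9,060

Profit-interest units total 38; ownership shares total 10,725.
Composite weights (55% profit-interest units + 45% ownership shares): Ibarra 0.4700; Tam 0.3502; Ferraro 0.1798.
Unrounded shares: Ibarra 23,686.85; Tam 17,650.07; Ferraro 9,063.08.
At nearest $10: Ibarra $23,690; Tam $17,650; Ferraro $9,060. Sum = $50,400.
Rounded total matches; no reconciliation needed.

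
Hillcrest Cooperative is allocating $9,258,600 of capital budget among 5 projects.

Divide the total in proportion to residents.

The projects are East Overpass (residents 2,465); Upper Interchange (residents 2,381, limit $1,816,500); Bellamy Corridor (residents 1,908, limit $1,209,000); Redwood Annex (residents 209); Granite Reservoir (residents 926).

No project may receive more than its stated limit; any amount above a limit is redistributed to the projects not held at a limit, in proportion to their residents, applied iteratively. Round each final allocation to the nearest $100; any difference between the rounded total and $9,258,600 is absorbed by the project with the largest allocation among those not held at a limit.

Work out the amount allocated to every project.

East Overpass: $4,267,900; Upper Interchange: $1,816,500; Bellamy Corridor: $1,209,000; Redwood Annex: $361,900; Granite Reservoir: $1,603,300

Total residents = 7,889.
Proportional shares (ignoring caps): East Overpass 2,892,945.75; Upper Interchange 2,794,362.61; Bellamy Corridor 2,239,245.63; Redwood Annex 245,284.24; Granite Reservoir 1,086,761.77.
Cap binds for Upper Interchange ($1,816,500), Bellamy Corridor ($1,209,000); remaining pool $6,233,100 reallocated over remaining residents 3,600.
Shares after redistribution: East Overpass 4,267,942.08 → $4,267,900; Redwood Annex 361,866.08 → $361,900; Granite Reservoir 1,603,291.83 → $1,603,300.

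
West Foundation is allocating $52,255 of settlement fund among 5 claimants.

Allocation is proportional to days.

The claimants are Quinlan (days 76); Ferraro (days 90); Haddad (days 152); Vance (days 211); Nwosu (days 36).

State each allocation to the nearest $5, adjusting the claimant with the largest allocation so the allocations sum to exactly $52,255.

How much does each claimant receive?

Combined days = 565.
Proportional shares: Quinlan 76/565 × $52,255 = 7,028.99; Ferraro 90/565 × $52,255 = 8,323.81; Haddad 152/565 × $52,255 = 14,057.98; Vance 211/565 × $52,255 = 19,514.70; Nwosu 36/565 × $52,255 = 3,329.52.
After rounding ($5): Quinlan $7,030; Ferraro $8,325; Haddad $14,060; Vance $19,515; Nwosu $3,330. Sum = $52,260.
Difference $52,255 − $52,260 = −$5 applied to largest allocation (Vance): Vance becomes $19,510.

Quinlan: $7,030; Ferraro: $8,325; Haddad: $14,060; Vance: $19,510; Nwosu: $3,330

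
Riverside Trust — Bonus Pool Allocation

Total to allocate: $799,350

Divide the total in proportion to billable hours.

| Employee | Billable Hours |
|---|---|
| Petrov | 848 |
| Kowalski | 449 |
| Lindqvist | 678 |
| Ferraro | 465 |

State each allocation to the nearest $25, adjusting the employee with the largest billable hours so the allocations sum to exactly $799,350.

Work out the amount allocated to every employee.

Sum of billable hours: 848 + 449 + 678 + 465 = 2,440.
Proportional shares: Petrov 277,806.89; Kowalski 147,093.50; Lindqvist 222,114.47; Ferraro 152,335.14.
At nearest $25: Petrov $277,800; Kowalski $147,100; Lindqvist $222,125; Ferraro $152,325. Sum = $799,350.
Sum already equals the total — no adjustment.

Petrov: $277,800; Kowalski: $147,100; Lindqvist: $222,125; Ferraro: $152,325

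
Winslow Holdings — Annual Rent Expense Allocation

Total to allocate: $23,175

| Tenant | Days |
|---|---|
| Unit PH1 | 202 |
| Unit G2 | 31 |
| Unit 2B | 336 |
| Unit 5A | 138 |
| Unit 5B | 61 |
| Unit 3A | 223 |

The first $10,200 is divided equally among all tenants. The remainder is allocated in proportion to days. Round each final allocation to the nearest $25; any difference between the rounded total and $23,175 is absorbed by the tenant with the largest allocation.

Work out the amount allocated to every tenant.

Equal tier: $10,200 ÷ 6 = $1,700 apiece.
Remainder $12,975 by days (total 991): Unit PH1 2,644.75 → $2,650; Unit G2 405.88 → $400; Unit 2B 4,399.19 → $4,400; Unit 5A 1,806.81 → $1,800; Unit 5B 798.66 → $800; Unit 3A 2,919.70 → $2,925.
Totals: Unit PH1 $1,700 + $2,650 = $4,350; Unit G2 $1,700 + $400 = $2,100; Unit 2B $1,700 + $4,400 = $6,100; Unit 5A $1,700 + $1,800 = $3,500; Unit 5B $1,700 + $800 = $2,500; Unit 3A $1,700 + $2,925 = $4,625.

Unit PH1: $4,350 | Unit G2: $2,100 | Unit 2B: $6,100 | Unit 5A: $3,500 | Unit 5B: $2,500 | Unit 3A: $4,625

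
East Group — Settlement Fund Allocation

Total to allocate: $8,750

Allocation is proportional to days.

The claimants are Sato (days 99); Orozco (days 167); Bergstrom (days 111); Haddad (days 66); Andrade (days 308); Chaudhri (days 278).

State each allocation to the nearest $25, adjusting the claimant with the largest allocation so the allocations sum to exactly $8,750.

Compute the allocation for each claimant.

Days total: 1,029.
Pro-rata amounts: Sato 99/1,029 × $8,750 = 841.84; Orozco 167/1,029 × $8,750 = 1,420.07; Bergstrom 111/1,029 × $8,750 = 943.88; Haddad 66/1,029 × $8,750 = 561.22; Andrade 308/1,029 × $8,750 = 2,619.05; Chaudhri 278/1,029 × $8,750 = 2,363.95.
At nearest $25: Sato $850; Orozco $1,425; Bergstrom $950; Haddad $550; Andrade $2,625; Chaudhri $2,375. Sum = $8,775.
Difference $8,750 − $8,775 = −$25 applied to largest allocation (Andrade): Andrade becomes $2,600.

Sato: $850 | Orozco: $1,425 | Bergstrom: $950 | Haddad: $550 | Andrade: $2,600 | Chaudhri: $2,375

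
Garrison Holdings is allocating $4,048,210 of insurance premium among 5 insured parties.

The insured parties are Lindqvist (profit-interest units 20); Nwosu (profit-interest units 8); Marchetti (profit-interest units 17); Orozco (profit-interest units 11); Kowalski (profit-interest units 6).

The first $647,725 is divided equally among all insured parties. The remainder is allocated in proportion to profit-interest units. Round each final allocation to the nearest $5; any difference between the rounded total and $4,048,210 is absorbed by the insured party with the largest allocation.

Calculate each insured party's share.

First tranche $647,725 split equally: $129,545 each.
Remainder $3,400,485 by profit-interest units (total 62): Lindqvist 1,096,930.65 → $1,096,930; Nwosu 438,772.26 → $438,770; Marchetti 932,391.05 → $932,390; Orozco 603,311.85 → $603,310; Kowalski 329,079.19 → $329,080.
Rounding difference +$5 on remainder applied to Lindqvist.
Totals: Lindqvist $129,545 + $1,096,935 = $1,226,480; Nwosu $129,545 + $438,770 = $568,315; Marchetti $129,545 + $932,390 = $1,061,935; Orozco $129,545 + $603,310 = $732,855; Kowalski $129,545 + $329,080 = $458,625.

Lindqvist: $1,226,480 · Nwosu: $568,315 · Marchetti: $1,061,935 · Orozco: $732,855 · Kowalski: $458,625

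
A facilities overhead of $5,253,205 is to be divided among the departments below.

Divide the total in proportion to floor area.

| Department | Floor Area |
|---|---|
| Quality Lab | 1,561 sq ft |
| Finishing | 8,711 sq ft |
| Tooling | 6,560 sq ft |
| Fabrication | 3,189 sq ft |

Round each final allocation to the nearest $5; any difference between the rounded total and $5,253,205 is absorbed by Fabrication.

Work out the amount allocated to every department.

Combined floor area = 20,021.
Unrounded shares: Quality Lab 1,561/20,021 × $5,253,205 = 409,582.59; Finishing 8,711/20,021 × $5,253,205 = 2,285,633.52; Tooling 6,560/20,021 × $5,253,205 = 1,721,243.93; Fabrication 3,189/20,021 × $5,253,205 = 836,744.96.
Rounded to nearest $5: Quality Lab $409,585; Finishing $2,285,635; Tooling $1,721,245; Fabrication $836,745. Sum = $5,253,210.
Difference $5,253,205 − $5,253,210 = −$5 applied to Fabrication: Fabrication becomes $836,740.

Quality Lab: $409,585; Finishing: $2,285,635; Tooling: $1,721,245; Fabrication: $836,740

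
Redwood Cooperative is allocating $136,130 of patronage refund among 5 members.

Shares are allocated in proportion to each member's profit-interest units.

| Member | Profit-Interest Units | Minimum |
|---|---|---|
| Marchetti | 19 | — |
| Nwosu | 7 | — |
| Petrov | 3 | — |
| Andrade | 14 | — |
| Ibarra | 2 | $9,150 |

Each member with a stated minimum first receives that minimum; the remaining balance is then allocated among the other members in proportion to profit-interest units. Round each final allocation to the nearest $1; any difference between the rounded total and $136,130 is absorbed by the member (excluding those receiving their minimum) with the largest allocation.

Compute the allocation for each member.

Marchetti: $56,108 | Nwosu: $20,671 | Petrov: $8,859 | Andrade: $41,342 | Ibarra: $9,150

Minimums first: Ibarra $9,150. Residual $126,980.
Residual split over remaining profit-interest units 43: Marchetti 56,107.44 → $56,107; Nwosu 20,671.16 → $20,671; Petrov 8,859.07 → $8,859; Andrade 41,342.33 → $41,342.
Rounding difference +$1 applied to Marchetti → $56,108.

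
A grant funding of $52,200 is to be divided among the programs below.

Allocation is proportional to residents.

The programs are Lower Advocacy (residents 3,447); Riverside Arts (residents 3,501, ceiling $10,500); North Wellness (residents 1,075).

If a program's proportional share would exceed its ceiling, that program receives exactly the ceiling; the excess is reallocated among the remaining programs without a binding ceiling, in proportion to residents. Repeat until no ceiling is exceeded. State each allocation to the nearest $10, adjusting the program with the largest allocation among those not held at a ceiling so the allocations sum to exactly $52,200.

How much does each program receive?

Sum of residents: 8,023.
Proportional shares (ignoring caps): Lower Advocacy 22,427.20; Riverside Arts 22,778.54; North Wellness 6,994.27.
Held at cap: Riverside Arts ($10,500); residual $41,700 reallocated over remaining residents 4,522.
Shares after redistribution: Lower Advocacy 31,786.80 → $31,790; North Wellness 9,913.20 → $9,910.

Lower Advocacy: $31,790 | Riverside Arts: $10,500 | North Wellness: $9,910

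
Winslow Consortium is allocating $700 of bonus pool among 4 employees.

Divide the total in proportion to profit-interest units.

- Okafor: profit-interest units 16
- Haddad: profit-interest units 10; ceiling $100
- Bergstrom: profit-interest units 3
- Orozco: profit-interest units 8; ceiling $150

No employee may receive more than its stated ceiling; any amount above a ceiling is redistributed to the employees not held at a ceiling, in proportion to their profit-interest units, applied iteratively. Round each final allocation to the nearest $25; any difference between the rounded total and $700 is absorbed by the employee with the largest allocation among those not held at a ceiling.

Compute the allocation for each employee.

Combined profit-interest units = 37.
Pro-rata shares before constraints: Okafor 302.70; Haddad 189.19; Bergstrom 56.76; Orozco 151.35.
Cap binds for Haddad ($100), Orozco ($150); remaining pool $450 reallocated over remaining profit-interest units 19.
Remaining shares: Okafor 378.95 → $375; Bergstrom 71.05 → $75.

Okafor: $375; Haddad: $100; Bergstrom: $75; Orozco: $150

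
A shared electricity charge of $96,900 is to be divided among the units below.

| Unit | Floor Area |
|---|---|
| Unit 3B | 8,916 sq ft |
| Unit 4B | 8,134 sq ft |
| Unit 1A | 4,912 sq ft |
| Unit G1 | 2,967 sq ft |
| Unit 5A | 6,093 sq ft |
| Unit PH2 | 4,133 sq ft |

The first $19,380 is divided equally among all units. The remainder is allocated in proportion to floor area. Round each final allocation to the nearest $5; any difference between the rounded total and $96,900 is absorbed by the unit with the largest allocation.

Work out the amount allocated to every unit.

$19,380 shared equally gives $3,230 per unit.
Remainder $77,520 by floor area (total 35,155): Unit 3B 19,660.60 → $19,660; Unit 4B 17,936.22 → $17,935; Unit 1A 10,831.41 → $10,830; Unit G1 6,542.51 → $6,545; Unit 5A 13,435.62 → $13,435; Unit PH2 9,113.64 → $9,115.
Totals: Unit 3B $3,230 + $19,660 = $22,890; Unit 4B $3,230 + $17,935 = $21,165; Unit 1A $3,230 + $10,830 = $14,060; Unit G1 $3,230 + $6,545 = $9,775; Unit 5A $3,230 + $13,435 = $16,665; Unit PH2 $3,230 + $9,115 = $12,345.

Unit 3B: $22,890 | Unit 4B: $21,165 | Unit 1A: $14,060 | Unit G1: $9,775 | Unit 5A: $16,665 | Unit PH2: $12,345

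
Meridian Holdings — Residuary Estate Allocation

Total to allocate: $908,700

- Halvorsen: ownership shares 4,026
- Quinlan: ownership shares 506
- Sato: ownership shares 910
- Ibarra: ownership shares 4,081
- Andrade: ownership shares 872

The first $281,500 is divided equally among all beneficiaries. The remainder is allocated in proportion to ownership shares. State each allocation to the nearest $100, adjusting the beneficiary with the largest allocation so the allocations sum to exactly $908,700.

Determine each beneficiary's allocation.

Equal tier: $281,500 ÷ 5 = $56,300 apiece.
Remainder $627,200 by ownership shares (total 10,395): Halvorsen 242,915.56 → $242,900; Quinlan 30,530.37 → $30,500; Sato 54,906.40 → $54,900; Ibarra 246,234.07 → $246,200; Andrade 52,613.60 → $52,600.
Rounding difference +$100 on remainder applied to Ibarra.
Totals: Halvorsen $56,300 + $242,900 = $299,200; Quinlan $56,300 + $30,500 = $86,800; Sato $56,300 + $54,900 = $111,200; Ibarra $56,300 + $246,300 = $302,600; Andrade $56,300 + $52,600 = $108,900.

Halvorsen: $299,200 · Quinlan: $86,800 · Sato: $111,200 · Ibarra: $302,600 · Andrade: $108,900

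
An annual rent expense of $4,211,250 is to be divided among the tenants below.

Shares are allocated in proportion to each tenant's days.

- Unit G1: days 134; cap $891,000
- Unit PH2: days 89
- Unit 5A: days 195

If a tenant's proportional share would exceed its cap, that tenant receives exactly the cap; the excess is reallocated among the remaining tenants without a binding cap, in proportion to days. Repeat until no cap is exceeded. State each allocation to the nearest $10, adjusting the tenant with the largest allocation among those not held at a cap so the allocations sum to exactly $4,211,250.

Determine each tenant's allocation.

Unit G1: $891,000 · Unit PH2: $1,040,500 · Unit 5A: $2,279,750

Combined days = 418.
Pro-rata shares before constraints: Unit G1 1,350,017.94; Unit PH2 896,653.71; Unit 5A 1,964,578.35.
Capped: Unit G1 ($891,000); remaining pool $3,320,250 reallocated over remaining days 284.
Redistributed shares: Unit PH2 1,040,500.88 → $1,040,500; Unit 5A 2,279,749.12 → $2,279,750.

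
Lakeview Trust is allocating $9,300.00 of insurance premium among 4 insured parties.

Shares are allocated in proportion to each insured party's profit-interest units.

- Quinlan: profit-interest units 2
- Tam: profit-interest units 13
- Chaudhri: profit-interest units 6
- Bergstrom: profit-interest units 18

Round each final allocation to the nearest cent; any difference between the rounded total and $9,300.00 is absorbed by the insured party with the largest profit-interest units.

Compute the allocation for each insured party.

Sum of profit-interest units: 2 + 13 + 6 + 18 = 39.
Proportional shares: Quinlan 476.9231; Tam 3,100.0000; Chaudhri 1,430.7692; Bergstrom 4,292.3077.
Rounded to nearest cent: Quinlan $476.92; Tam $3,100.00; Chaudhri $1,430.77; Bergstrom $4,292.31. Sum = $9,300.00.
Sum already equals the total — no adjustment.

Quinlan: $476.92 | Tam: $3,100.00 | Chaudhri: $1,430.77 | Bergstrom: $4,292.31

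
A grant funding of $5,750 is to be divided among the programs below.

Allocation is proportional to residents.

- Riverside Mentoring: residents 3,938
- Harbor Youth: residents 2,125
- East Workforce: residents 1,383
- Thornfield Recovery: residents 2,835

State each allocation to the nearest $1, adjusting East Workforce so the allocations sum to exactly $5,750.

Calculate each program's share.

Riverside Mentoring: $2,202 | Harbor Youth: $1,188 | East Workforce: $774 | Thornfield Recovery: $1,586

Total residents = 10,281.
Pro-rata amounts: Riverside Mentoring 3,938/10,281 × $5,750 = 2,202.46; Harbor Youth 2,125/10,281 × $5,750 = 1,188.48; East Workforce 1,383/10,281 × $5,750 = 773.49; Thornfield Recovery 2,835/10,281 × $5,750 = 1,585.57.
Rounded to nearest $1: Riverside Mentoring $2,202; Harbor Youth $1,188; East Workforce $773; Thornfield Recovery $1,586. Sum = $5,749.
Difference $5,750 − $5,749 = +$1 applied to East Workforce: East Workforce becomes $774.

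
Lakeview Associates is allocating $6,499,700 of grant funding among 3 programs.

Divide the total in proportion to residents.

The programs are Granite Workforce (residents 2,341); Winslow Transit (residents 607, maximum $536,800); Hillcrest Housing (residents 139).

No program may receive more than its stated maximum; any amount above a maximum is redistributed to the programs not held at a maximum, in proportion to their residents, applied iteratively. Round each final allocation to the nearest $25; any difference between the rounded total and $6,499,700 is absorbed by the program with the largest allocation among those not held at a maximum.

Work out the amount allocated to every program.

Granite Workforce: $5,628,700 | Winslow Transit: $536,800 | Hillcrest Housing: $334,200

Combined residents = 3,087.
Pro-rata shares before constraints: Granite Workforce 4,928,991.80; Winslow Transit 1,278,042.73; Hillcrest Housing 292,665.47.
Capped: Winslow Transit ($536,800); remaining pool $5,962,900 reallocated over remaining residents 2,480.
Remaining shares: Granite Workforce 5,628,689.07 → $5,628,700; Hillcrest Housing 334,210.93 → $334,200.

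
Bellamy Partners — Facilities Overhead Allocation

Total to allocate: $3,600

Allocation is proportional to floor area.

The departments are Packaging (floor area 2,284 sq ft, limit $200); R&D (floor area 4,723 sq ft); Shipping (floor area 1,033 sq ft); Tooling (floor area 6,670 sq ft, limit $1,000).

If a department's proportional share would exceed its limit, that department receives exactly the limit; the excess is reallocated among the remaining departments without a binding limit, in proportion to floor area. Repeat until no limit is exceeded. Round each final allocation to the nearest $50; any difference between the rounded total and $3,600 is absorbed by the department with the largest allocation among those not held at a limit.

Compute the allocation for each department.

Packaging: $200; R&D: $1,950; Shipping: $450; Tooling: $1,000

Combined floor area = 14,710.
Pro-rata shares before constraints: Packaging 558.97; R&D 1,155.87; Shipping 252.81; Tooling 1,632.36.
Held at cap: Packaging ($200), Tooling ($1,000); residual $2,400 reallocated over remaining floor area 5,756.
Redistributed shares: R&D 1,969.28 → $1,950; Shipping 430.72 → $450.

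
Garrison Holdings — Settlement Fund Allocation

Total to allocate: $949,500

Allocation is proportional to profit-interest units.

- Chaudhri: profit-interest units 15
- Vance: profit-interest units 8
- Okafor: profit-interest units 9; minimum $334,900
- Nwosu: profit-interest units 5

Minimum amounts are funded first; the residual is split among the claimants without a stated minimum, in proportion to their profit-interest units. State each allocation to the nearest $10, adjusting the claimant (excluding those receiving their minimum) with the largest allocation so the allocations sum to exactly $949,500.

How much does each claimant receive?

Fund the minimums — Okafor $334,900. Balance $614,600.
Balance split over remaining profit-interest units 28: Chaudhri 329,250.00 → $329,250; Vance 175,600.00 → $175,600; Nwosu 109,750.00 → $109,750.

Chaudhri: $329,250 · Vance: $175,600 · Okafor: $334,900 · Nwosu: $109,750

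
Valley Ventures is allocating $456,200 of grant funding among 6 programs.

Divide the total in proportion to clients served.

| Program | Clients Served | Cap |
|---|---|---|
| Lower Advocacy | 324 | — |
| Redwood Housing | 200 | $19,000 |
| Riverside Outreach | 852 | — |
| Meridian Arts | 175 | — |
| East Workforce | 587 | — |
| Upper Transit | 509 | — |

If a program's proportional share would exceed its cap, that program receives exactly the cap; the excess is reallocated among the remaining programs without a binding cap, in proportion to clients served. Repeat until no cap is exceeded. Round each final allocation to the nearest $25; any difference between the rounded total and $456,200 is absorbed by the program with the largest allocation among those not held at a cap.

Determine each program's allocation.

Lower Advocacy: $57,900 · Redwood Housing: $19,000 · Riverside Outreach: $152,200 · Meridian Arts: $31,275 · East Workforce: $104,875 · Upper Transit: $90,950

Total clients served = 2,647.
Proportional shares (ignoring caps): Lower Advocacy 55,840.12; Redwood Housing 34,469.21; Riverside Outreach 146,838.84; Meridian Arts 30,160.56; East Workforce 101,167.13; Upper Transit 87,724.14.
Capped: Redwood Housing ($19,000); residual $437,200 reallocated over remaining clients served 2,447.
Redistributed shares: Lower Advocacy 57,888.35 → $57,900; Riverside Outreach 152,224.93 → $152,225; Meridian Arts 31,266.86 → $31,275; East Workforce 104,877.97 → $104,875; Upper Transit 90,941.89 → $90,950.
Rounding difference −$25 applied to Riverside Outreach → $152,200.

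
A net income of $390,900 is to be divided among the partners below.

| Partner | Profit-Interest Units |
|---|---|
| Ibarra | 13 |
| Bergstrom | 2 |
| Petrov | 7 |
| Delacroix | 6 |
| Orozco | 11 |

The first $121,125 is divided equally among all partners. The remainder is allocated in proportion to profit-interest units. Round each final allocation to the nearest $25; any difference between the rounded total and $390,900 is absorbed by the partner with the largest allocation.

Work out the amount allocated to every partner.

First tranche $121,125 split equally: $24,225 each.
Remainder $269,775 by profit-interest units (total 39): Ibarra 89,925.00 → $89,925; Bergstrom 13,834.62 → $13,825; Petrov 48,421.15 → $48,425; Delacroix 41,503.85 → $41,500; Orozco 76,090.38 → $76,100.
Totals: Ibarra $24,225 + $89,925 = $114,150; Bergstrom $24,225 + $13,825 = $38,050; Petrov $24,225 + $48,425 = $72,650; Delacroix $24,225 + $41,500 = $65,725; Orozco $24,225 + $76,100 = $100,325.

Ibarra: $114,150 · Bergstrom: $38,050 · Petrov: $72,650 · Delacroix: $65,725 · Orozco: $100,325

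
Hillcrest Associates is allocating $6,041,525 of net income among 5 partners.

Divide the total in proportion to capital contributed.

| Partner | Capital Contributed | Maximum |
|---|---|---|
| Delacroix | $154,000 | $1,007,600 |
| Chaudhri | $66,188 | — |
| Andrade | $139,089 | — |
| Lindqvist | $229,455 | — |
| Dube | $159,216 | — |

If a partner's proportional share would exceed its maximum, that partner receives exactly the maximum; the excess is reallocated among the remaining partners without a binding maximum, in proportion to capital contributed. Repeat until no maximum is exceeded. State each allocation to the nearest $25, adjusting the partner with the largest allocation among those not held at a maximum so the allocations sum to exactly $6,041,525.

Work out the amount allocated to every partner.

Delacroix: $1,007,600 · Chaudhri: $560,975 · Andrade: $1,178,825 · Lindqvist: $1,944,700 · Dube: $1,349,425

Capital contributed total: 747,948.
Unconstrained shares: Delacroix 1,243,929.86; Chaudhri 534,631.36; Andrade 1,123,486.75; Lindqvist 1,853,415.10; Dube 1,286,061.92.
Capped: Delacroix ($1,007,600); balance $5,033,925 reallocated over remaining capital contributed 593,948.
Redistributed shares: Chaudhri 560,967.34 → $560,975; Andrade 1,178,829.79 → $1,178,825; Lindqvist 1,944,714.45 → $1,944,725; Dube 1,349,413.42 → $1,349,425.
Rounding difference −$25 applied to Lindqvist → $1,944,700.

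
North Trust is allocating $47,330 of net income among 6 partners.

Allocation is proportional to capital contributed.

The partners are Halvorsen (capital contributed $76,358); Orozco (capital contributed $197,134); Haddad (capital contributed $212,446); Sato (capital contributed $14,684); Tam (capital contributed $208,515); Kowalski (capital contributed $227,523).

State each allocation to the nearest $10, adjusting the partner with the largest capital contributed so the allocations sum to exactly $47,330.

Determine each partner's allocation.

Halvorsen: $3,860 · Orozco: $9,960 · Haddad: $10,740 · Sato: $740 · Tam: $10,540 · Kowalski: $11,490

Capital contributed total: 76,358 + 197,134 + 212,446 + 14,684 + 208,515 + 227,523 = 936,660.
Raw shares: Halvorsen 3,858.42; Orozco 9,961.30; Haddad 10,735.03; Sato 741.99; Tam 10,536.39; Kowalski 11,496.88.
Rounded to nearest $10: Halvorsen $3,860; Orozco $9,960; Haddad $10,740; Sato $740; Tam $10,540; Kowalski $11,500. Sum = $47,340.
Difference $47,330 − $47,340 = −$10 applied to largest capital contributed (Kowalski): Kowalski becomes $11,490.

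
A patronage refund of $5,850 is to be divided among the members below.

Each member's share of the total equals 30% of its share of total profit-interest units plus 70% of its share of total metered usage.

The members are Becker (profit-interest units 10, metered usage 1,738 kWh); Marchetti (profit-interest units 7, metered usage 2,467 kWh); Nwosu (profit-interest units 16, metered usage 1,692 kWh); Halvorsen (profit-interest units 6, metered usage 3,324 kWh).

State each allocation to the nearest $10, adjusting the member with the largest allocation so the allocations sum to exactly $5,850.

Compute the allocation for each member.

Becker: $1,220 · Marchetti: $1,410 · Nwosu: $1,470 · Halvorsen: $1,750

Totals — profit-interest units 39, metered usage 9,221.
Combined weights (30% profit-interest units + 70% metered usage): Becker 0.2089; Marchetti 0.2411; Nwosu 0.2515; Halvorsen 0.2985.
Proportional shares: Becker 1,221.84; Marchetti 1,410.58; Nwosu 1,471.41; Halvorsen 1,746.17.
Rounded to nearest $10: Becker $1,220; Marchetti $1,410; Nwosu $1,470; Halvorsen $1,750. Sum = $5,850.
Rounded total matches; no reconciliation needed.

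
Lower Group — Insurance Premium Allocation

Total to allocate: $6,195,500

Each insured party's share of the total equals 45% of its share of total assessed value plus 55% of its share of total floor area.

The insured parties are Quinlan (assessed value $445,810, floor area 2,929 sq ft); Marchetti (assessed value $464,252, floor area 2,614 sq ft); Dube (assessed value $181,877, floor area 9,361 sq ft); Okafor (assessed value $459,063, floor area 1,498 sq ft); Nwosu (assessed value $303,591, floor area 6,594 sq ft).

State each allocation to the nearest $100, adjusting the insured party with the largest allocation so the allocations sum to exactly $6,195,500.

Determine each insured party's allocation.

Totals — assessed value 1,854,593, floor area 22,996.
Combined weights (45% assessed value + 55% floor area): Quinlan 0.1782; Marchetti 0.1752; Dube 0.2680; Okafor 0.1472; Nwosu 0.2314.
Raw shares: Quinlan 1,104,194.22; Marchetti 1,085,241.34; Dube 1,660,516.21; Okafor 912,073.02; Nwosu 1,433,475.21.
After rounding ($100): Quinlan $1,104,200; Marchetti $1,085,200; Dube $1,660,500; Okafor $912,100; Nwosu $1,433,500. Sum = $6,195,500.
Rounded total matches; no reconciliation needed.

Quinlan: $1,104,200 · Marchetti: $1,085,200 · Dube: $1,660,500 · Okafor: $912,100 · Nwosu: $1,433,500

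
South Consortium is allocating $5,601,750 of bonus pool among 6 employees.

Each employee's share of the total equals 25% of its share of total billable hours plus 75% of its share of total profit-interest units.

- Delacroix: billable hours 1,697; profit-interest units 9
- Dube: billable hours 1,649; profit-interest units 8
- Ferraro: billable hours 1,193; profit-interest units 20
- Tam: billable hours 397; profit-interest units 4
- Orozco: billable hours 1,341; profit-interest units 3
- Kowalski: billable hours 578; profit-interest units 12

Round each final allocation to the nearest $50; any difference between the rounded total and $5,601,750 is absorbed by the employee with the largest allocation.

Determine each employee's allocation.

Delacroix: $1,021,900; Dube: $937,050; Ferraro: $1,744,200; Tam: $381,200; Orozco: $499,050; Kowalski: $1,018,350

Totals — billable hours 6,855, profit-interest units 56.
Blended shares (25% billable hours + 75% profit-interest units): Delacroix 0.1824; Dube 0.1673; Ferraro 0.3114; Tam 0.0680; Orozco 0.0891; Kowalski 0.1818.
Proportional shares: Delacroix 1,021,898.38; Dube 937,068.82; Ferraro 1,744,191.86; Tam 381,198.59; Orozco 499,028.98; Kowalski 1,018,363.36.
At nearest $50: Delacroix $1,021,900; Dube $937,050; Ferraro $1,744,200; Tam $381,200; Orozco $499,050; Kowalski $1,018,350. Sum = $5,601,750.
Sum already equals the total — no adjustment.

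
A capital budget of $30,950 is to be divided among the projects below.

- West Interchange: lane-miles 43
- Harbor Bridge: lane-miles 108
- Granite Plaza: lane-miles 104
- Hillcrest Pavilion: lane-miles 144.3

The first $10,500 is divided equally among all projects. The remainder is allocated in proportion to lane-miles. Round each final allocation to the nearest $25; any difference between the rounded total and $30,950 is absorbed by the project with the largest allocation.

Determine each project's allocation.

West Interchange: $4,825 | Harbor Bridge: $8,150 | Granite Plaza: $7,950 | Hillcrest Pavilion: $10,025

$10,500 shared equally gives $2,625 per project.
Remainder $20,450 by lane-miles (total 399.3): West Interchange 2,202.23 → $2,200; Harbor Bridge 5,531.18 → $5,525; Granite Plaza 5,326.32 → $5,325; Hillcrest Pavilion 7,390.27 → $7,400.
Totals: West Interchange $2,625 + $2,200 = $4,825; Harbor Bridge $2,625 + $5,525 = $8,150; Granite Plaza $2,625 + $5,325 = $7,950; Hillcrest Pavilion $2,625 + $7,400 = $10,025.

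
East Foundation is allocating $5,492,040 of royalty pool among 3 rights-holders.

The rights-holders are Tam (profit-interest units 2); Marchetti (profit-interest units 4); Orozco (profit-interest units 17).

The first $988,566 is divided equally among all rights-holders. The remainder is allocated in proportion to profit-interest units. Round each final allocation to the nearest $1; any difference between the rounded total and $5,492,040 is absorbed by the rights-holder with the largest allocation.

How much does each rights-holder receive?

Tam: $721,128 · Marchetti: $1,112,735 · Orozco: $3,658,177

First tranche $988,566 split equally: $329,522 each.
Remainder $4,503,474 by profit-interest units (total 23): Tam 391,606.43 → $391,606; Marchetti 783,212.87 → $783,213; Orozco 3,328,654.70 → $3,328,655.
Totals: Tam $329,522 + $391,606 = $721,128; Marchetti $329,522 + $783,213 = $1,112,735; Orozco $329,522 + $3,328,655 = $3,658,177.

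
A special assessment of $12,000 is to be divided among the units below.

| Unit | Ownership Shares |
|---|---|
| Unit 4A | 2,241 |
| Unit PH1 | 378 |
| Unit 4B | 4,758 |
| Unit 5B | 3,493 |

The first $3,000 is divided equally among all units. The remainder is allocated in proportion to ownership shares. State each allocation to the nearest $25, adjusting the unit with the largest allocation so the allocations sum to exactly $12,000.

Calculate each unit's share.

Unit 4A: $2,600 · Unit PH1: $1,075 · Unit 4B: $4,675 · Unit 5B: $3,650

Equal tier: $3,000 ÷ 4 = $750 apiece.
Remainder $9,000 by ownership shares (total 10,870): Unit 4A 1,855.47 → $1,850; Unit PH1 312.97 → $325; Unit 4B 3,939.47 → $3,950; Unit 5B 2,892.09 → $2,900.
Rounding difference −$25 on remainder applied to Unit 4B.
Totals: Unit 4A $750 + $1,850 = $2,600; Unit PH1 $750 + $325 = $1,075; Unit 4B $750 + $3,925 = $4,675; Unit 5B $750 + $2,900 = $3,650.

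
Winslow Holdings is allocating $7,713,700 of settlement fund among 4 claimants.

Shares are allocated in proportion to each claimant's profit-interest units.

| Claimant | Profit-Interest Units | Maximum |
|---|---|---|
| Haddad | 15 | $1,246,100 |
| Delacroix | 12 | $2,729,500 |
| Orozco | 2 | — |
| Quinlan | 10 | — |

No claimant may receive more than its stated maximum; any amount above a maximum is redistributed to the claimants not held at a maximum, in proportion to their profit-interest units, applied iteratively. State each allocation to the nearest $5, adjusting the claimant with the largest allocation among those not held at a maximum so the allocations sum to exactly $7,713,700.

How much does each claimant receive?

Haddad: $1,246,100 · Delacroix: $2,729,500 · Orozco: $623,015 · Quinlan: $3,115,085

Combined profit-interest units = 39.
Pro-rata shares before constraints: Haddad 2,966,807.69; Delacroix 2,373,446.15; Orozco 395,574.36; Quinlan 1,977,871.79.
Held at cap: Haddad ($1,246,100); residual $6,467,600 reallocated over remaining profit-interest units 24.
Held at cap: Delacroix ($2,729,500); residual $3,738,100 reallocated over remaining profit-interest units 12.
Shares after redistribution: Orozco 623,016.67 → $623,015; Quinlan 3,115,083.33 → $3,115,085.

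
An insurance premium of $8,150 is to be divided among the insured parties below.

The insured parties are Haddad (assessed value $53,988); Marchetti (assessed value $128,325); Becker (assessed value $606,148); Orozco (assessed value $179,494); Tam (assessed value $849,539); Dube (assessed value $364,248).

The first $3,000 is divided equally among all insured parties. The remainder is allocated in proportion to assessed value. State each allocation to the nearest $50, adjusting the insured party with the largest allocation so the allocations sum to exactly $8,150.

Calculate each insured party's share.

Equal tier: $3,000 ÷ 6 = $500 apiece.
Remainder $5,150 by assessed value (total 2,181,742): Haddad 127.44 → $150; Marchetti 302.91 → $300; Becker 1,430.81 → $1,450; Orozco 423.70 → $400; Tam 2,005.34 → $2,000; Dube 859.81 → $850.
Totals: Haddad $500 + $150 = $650; Marchetti $500 + $300 = $800; Becker $500 + $1,450 = $1,950; Orozco $500 + $400 = $900; Tam $500 + $2,000 = $2,500; Dube $500 + $850 = $1,350.

Haddad: $650 · Marchetti: $800 · Becker: $1,950 · Orozco: $900 · Tam: $2,500 · Dube: $1,350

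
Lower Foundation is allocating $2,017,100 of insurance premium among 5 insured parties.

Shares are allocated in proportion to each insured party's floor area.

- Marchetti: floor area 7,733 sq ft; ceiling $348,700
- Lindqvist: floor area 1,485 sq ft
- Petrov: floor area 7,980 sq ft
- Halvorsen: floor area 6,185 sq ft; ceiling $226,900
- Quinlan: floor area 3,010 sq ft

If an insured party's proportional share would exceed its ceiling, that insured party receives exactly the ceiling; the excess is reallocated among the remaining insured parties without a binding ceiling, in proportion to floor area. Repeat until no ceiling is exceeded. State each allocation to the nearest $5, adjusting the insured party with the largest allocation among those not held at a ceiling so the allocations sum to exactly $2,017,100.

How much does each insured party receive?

Marchetti: $348,700; Lindqvist: $171,595; Petrov: $922,095; Halvorsen: $226,900; Quinlan: $347,810

Floor area total: 26,393.
Proportional shares (ignoring caps): Marchetti 590,998.91; Lindqvist 113,491.97; Petrov 609,876.03; Halvorsen 472,692.13; Quinlan 230,040.96.
Held at cap: Marchetti ($348,700), Halvorsen ($226,900); residual $1,441,500 reallocated over remaining floor area 12,475.
Remaining shares: Lindqvist 171,593.39 → $171,595; Petrov 922,097.80 → $922,100; Quinlan 347,808.82 → $347,810.
Rounding difference −$5 applied to Petrov → $922,095.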